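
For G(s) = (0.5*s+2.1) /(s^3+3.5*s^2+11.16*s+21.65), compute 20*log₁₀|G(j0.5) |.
Substitute s = j*0.5: G(j0.5) = 0.0975192 - 0.0135724j.
|G(j0.5)| = sqrt(Re² + Im²) = 0.09846.
20*log₁₀(0.09846) = -20.13 dB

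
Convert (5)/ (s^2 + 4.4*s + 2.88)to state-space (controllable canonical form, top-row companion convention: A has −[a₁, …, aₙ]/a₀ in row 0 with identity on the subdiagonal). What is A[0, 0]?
Reachable canonical form for den = s^2 + 4.4*s + 2.88: top row of A = -[a₁,a₂,...,aₙ]/a₀, ones on the subdiagonal, zeros elsewhere.
A = [[-4.4, -2.88], [1, 0]].
A[0,0] = -4.4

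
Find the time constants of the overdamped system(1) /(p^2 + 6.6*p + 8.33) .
Overdamped: real poles at -1.7, -4.9. τ = -1/pole → τ₁ = 0.5882, τ₂ = 0.2041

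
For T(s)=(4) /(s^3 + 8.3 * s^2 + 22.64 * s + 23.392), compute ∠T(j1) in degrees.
Substitute s = j*1: T(j1) = 0.0867284 - 0.124357j.
∠T(j1) = atan2(Im, Re) = atan2(-0.124357, 0.0867284) = -55.11°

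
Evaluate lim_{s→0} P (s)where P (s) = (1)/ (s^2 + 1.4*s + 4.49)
DC gain = P(0) = num(0)/den(0) = 1/4.49 = 0.2227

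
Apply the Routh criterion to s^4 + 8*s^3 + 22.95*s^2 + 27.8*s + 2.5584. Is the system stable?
Routh array:
s^4: [1, 22.95, 2.5584]; s^3: [8, 27.8]; s^2: [19.475, 2.5584]; s^1: [26.7491]; s^0: [2.5584]
First column: [1, 8, 19.475, 26.7491, 2.5584]. Sign changes = 0.
Yes, stable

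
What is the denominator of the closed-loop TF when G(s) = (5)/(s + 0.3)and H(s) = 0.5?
Characteristic poly = G_den * H_den + G_num * H_num = (s + 0.3) + (2.5) = s + 2.8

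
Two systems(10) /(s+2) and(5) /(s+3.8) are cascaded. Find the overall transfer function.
Series: H = H₁ · H₂ = (n₁·n₂)/(d₁·d₂).
Num: n₁·n₂ = 50. Den: d₁·d₂ = s^2 + 5.8*s + 7.6.
H(s) = (50)/(s^2 + 5.8*s + 7.6)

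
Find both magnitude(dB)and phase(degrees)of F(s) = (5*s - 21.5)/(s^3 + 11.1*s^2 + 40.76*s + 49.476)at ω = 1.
Substitute s = j*1: F(j1) = -0.205099 + 0.342785j.
|F| = 20*log₁₀(sqrt(Re²+Im²)) = -7.97 dB.
∠F = atan2(Im, Re) = 120.89°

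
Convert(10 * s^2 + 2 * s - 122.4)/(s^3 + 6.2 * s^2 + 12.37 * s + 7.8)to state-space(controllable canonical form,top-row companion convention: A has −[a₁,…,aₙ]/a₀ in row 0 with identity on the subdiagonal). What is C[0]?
Reachable canonical form: C = numerator coefficients (right-aligned, zero-padded to length n).
num = 10*s^2 + 2*s - 122.4, C = [[10, 2, -122.4]].
C[0] = 10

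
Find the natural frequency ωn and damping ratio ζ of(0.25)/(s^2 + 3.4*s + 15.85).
Underdamped: complex pole -1.7 + 3.6j. ωn = |pole| = 3.981, ζ = -Re(pole)/ωn = 0.427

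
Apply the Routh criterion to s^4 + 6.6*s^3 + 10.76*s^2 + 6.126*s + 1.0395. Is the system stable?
Routh array:
s^4: [1, 10.76, 1.0395]; s^3: [6.6, 6.126]; s^2: [9.83182, 1.0395]; s^1: [5.42819]; s^0: [1.0395]
First column: [1, 6.6, 9.83182, 5.42819, 1.0395]. Sign changes = 0.
Yes, stable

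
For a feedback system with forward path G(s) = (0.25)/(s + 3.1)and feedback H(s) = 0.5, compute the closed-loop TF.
Closed-loop T = G/(1+GH).
Numerator: G_num * H_den = 0.25.
Denominator: G_den * H_den + G_num * H_num = (s + 3.1) + (0.125) = s + 3.225.
T(s) = (0.25)/(s + 3.225)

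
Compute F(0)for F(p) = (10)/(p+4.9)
DC gain = F(0) = num(0)/den(0) = 10/4.9 = 2.041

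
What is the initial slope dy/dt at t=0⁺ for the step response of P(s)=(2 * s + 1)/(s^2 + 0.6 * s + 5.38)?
IVT: y'(0⁺) = lim_{s→∞} s²·Y(s) = lim_{s→∞} s·P(s).
deg(num) = 1, deg(den) = 2, relative degree = 1, so s·P(s) → (leading num)/(leading den) = 2/1 = 2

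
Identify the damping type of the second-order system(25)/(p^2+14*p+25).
Standard form: ωn²/(p²+2ζωn·p+ωn²) gives ωn=5, ζ=1.4.
Overdamped (ζ = 1.4 > 1)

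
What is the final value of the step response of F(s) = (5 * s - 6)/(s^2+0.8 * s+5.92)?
FVT: lim_{t→∞} y(t) = lim_{s→0} s*Y(s) where Y(s) = F(s)/s.
= lim_{s→0} F(s) = F(0) = num(0)/den(0) = -6/5.92 = -1.014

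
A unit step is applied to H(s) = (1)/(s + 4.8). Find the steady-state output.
FVT: lim_{t→∞} y(t) = lim_{s→0} s*Y(s) where Y(s) = H(s)/s.
= lim_{s→0} H(s) = H(0) = num(0)/den(0) = 1/4.8 = 0.2083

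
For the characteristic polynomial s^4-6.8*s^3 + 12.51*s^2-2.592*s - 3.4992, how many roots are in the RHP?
s^4 - 6.8*s^3 + 12.51*s^2 - 2.592*s - 3.4992 = (s - 2.7)(s - 0.9)(s + 0.4)(s - 3.6). Poles: -0.4, 0.9, 2.7, 3.6. RHP poles (Re>0): 3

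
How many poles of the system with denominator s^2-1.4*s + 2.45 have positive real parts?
Poles: 0.7 + 1.4j, 0.7 - 1.4j. RHP poles (Re>0): 2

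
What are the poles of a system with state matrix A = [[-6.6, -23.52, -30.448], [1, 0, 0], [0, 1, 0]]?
Eigenvalues solve det(λI - A) = 0.
Characteristic polynomial: λ^3 + 6.6*λ^2 + 23.52*λ + 30.448 = 0.
Factor: (λ + 2.2)(λ^2 + 4.4*λ + 13.84) = 0.
Roots: -2.2, -2.2 + 3j, -2.2 - 3j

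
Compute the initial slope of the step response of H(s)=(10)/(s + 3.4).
IVT: y'(0⁺) = lim_{s→∞} s²·Y(s) = lim_{s→∞} s·H(s).
deg(num) = 0, deg(den) = 1, relative degree = 1, so s·H(s) → (leading num)/(leading den) = 10/1 = 10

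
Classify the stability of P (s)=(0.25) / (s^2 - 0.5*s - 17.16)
Denominator: s^2 - 0.5*s - 17.16 = (s - 4.4)(s + 3.9). Poles: -3.9, 4.4. Unstable (1 pole(s) in RHP)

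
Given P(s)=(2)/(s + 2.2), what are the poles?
Set denominator = 0: s + 2.2 = 0 → Poles: -2.2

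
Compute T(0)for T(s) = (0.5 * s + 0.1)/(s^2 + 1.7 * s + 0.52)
DC gain = T(0) = num(0)/den(0) = 0.1/0.52 = 0.1923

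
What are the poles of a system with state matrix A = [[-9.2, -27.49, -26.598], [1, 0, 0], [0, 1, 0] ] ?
Eigenvalues solve det(λI - A) = 0.
Characteristic polynomial: λ^3 + 9.2*λ^2 + 27.49*λ + 26.598 = 0.
Factor: (λ + 3.9)(λ + 3.1)(λ + 2.2) = 0.
Roots: -2.2, -3.1, -3.9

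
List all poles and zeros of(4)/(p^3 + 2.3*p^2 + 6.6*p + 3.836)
Set denominator = 0: p^3 + 2.3*p^2 + 6.6*p + 3.836 = (p + 0.7)(p^2 + 1.6*p + 5.48) = 0 → Poles: -0.7, -0.8 + 2.2j, -0.8 - 2.2j
Numerator is a nonzero constant (4) → Zeros: none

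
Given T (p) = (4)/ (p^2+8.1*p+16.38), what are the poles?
Set denominator = 0: p^2 + 8.1*p + 16.38 = (p + 4.2)(p + 3.9) = 0 → Poles: -3.9, -4.2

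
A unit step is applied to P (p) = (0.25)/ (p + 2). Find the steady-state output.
FVT: lim_{t→∞} y(t) = lim_{p→0} p*Y(p) where Y(p) = P(p)/p.
= lim_{p→0} P(p) = P(0) = num(0)/den(0) = 0.25/2 = 0.125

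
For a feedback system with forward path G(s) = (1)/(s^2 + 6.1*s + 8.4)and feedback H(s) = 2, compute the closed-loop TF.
Closed-loop T = G/(1+GH).
Numerator: G_num * H_den = 1.
Denominator: G_den * H_den + G_num * H_num = (s^2 + 6.1*s + 8.4) + (2) = s^2 + 6.1*s + 10.4.
T(s) = (1)/(s^2 + 6.1*s + 10.4)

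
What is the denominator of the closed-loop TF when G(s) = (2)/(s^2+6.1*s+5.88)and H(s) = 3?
Characteristic poly = G_den * H_den + G_num * H_num = (s^2 + 6.1*s + 5.88) + (6) = s^2 + 6.1*s + 11.88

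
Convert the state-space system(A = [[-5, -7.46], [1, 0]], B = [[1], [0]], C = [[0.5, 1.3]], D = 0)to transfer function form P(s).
P(s) = C(sI - A)⁻¹B + D.
Characteristic polynomial det(sI - A) = s^2 + 5*s + 7.46.
Numerator from C·adj(sI-A)·B + D·det(sI-A) = 0.5*s + 1.3.
P(s) = (0.5*s + 1.3)/(s^2 + 5*s + 7.46)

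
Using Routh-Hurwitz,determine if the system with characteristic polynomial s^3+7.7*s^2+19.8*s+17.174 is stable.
Routh array:
s^3: [1, 19.8]; s^2: [7.7, 17.174]; s^1: [17.5696]; s^0: [17.174]
First column: [1, 7.7, 17.5696, 17.174]. Sign changes = 0.
Yes, stable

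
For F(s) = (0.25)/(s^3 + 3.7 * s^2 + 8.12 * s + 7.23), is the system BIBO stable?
Denominator: s^3 + 3.7*s^2 + 8.12*s + 7.23 = (s + 1.5)(s^2 + 2.2*s + 4.82). Poles: -1.1 + 1.9j, -1.1 - 1.9j, -1.5. All Re(p)<0: Yes (stable)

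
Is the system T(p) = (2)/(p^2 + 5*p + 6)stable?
Denominator: p^2 + 5*p + 6 = (p + 2)(p + 3). Poles: -2, -3. All Re(p)<0: Yes (stable)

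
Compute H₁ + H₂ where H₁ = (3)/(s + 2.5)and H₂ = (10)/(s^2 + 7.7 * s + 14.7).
Parallel: H = H₁ + H₂ = (n₁·d₂ + n₂·d₁)/(d₁·d₂).
n₁·d₂ = 3*s^2 + 23.1*s + 44.1. n₂·d₁ = 10*s + 25. Sum = 3*s^2 + 33.1*s + 69.1. d₁·d₂ = s^3 + 10.2*s^2 + 33.95*s + 36.75.
H(s) = (3*s^2 + 33.1*s + 69.1)/(s^3 + 10.2*s^2 + 33.95*s + 36.75)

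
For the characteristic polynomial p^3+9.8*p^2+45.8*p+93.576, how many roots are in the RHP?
p^3 + 9.8*p^2 + 45.8*p + 93.576 = (p + 4.2)(p^2 + 5.6*p + 22.28). Poles: -2.8 + 3.8j, -2.8 - 3.8j, -4.2. RHP poles (Re>0): 0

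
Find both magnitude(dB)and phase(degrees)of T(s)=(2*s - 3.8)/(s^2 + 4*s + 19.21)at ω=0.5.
Substitute s = j*0.5: T(j0.5) = -0.192714 + 0.0730711j.
|T| = 20*log₁₀(sqrt(Re²+Im²)) = -13.72 dB.
∠T = atan2(Im, Re) = 159.23°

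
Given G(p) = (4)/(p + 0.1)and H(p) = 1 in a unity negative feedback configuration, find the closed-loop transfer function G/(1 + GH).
Closed-loop T = G/(1+GH).
Numerator: G_num * H_den = 4.
Denominator: G_den * H_den + G_num * H_num = (p + 0.1) + (4) = p + 4.1.
T(p) = (4)/(p + 4.1)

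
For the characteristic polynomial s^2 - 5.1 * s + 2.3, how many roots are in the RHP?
s^2 - 5.1*s + 2.3 = (s - 0.5)(s - 4.6). Poles: 0.5, 4.6. RHP poles (Re>0): 2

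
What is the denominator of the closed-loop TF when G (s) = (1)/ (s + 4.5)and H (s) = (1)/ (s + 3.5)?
Characteristic poly = G_den * H_den + G_num * H_num = (s^2 + 8*s + 15.75) + (1) = s^2 + 8*s + 16.75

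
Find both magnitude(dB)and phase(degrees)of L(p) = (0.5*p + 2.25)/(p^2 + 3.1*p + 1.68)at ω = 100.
Substitute p = j*100: L(j100) = -6.99185e-05 - 0.00500301j.
|L| = 20*log₁₀(sqrt(Re²+Im²)) = -46.01 dB.
∠L = atan2(Im, Re) = -90.80°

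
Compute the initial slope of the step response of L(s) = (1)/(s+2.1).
IVT: y'(0⁺) = lim_{s→∞} s²·Y(s) = lim_{s→∞} s·L(s).
deg(num) = 0, deg(den) = 1, relative degree = 1, so s·L(s) → (leading num)/(leading den) = 1/1 = 1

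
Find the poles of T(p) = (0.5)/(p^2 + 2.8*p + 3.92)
Set denominator = 0: p^2 + 2.8*p + 3.92 = 0 → Poles: -1.4 + 1.4j, -1.4 - 1.4j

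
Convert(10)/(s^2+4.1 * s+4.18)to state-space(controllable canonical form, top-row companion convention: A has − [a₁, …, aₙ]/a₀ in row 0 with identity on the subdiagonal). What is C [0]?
Reachable canonical form: C = numerator coefficients (right-aligned, zero-padded to length n).
num = 10, C = [[0, 10]].
C[0] = 0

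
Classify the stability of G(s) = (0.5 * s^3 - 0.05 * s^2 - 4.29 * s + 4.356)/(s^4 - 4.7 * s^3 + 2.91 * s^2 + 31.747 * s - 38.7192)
Denominator: s^4 - 4.7*s^3 + 2.91*s^2 + 31.747*s - 38.7192 = (s - 1.3)(s + 2.4)(s^2 - 5.8*s + 12.41). Poles: -2.4, 1.3, 2.9 + 2j, 2.9 - 2j. Unstable (3 pole(s) in RHP)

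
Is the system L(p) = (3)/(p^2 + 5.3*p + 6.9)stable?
Denominator: p^2 + 5.3*p + 6.9 = (p + 3)(p + 2.3). Poles: -2.3, -3. All Re(p)<0: Yes (stable)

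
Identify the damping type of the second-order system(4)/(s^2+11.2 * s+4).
Standard form: ωn²/(s²+2ζωn·s+ωn²) gives ωn=2, ζ=2.8.
Overdamped (ζ = 2.8 > 1)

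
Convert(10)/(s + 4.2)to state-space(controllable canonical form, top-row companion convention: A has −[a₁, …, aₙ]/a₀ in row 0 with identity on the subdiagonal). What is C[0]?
Reachable canonical form: C = numerator coefficients (right-aligned, zero-padded to length n).
num = 10, C = [[10]].
C[0] = 10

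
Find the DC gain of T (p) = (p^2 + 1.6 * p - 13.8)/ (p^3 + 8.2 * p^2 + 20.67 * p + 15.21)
DC gain = T(0) = num(0)/den(0) = -13.8/15.21 = -0.9073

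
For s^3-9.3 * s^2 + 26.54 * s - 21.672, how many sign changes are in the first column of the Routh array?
Routh array:
s^3: [1, 26.54]; s^2: [-9.3, -21.672]; s^1: [24.2097]; s^0: [-21.672]
First column: [1, -9.3, 24.2097, -21.672]. Sign changes = 3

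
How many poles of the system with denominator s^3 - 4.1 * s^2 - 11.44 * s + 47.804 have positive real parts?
s^3 - 4.1*s^2 - 11.44*s + 47.804 = (s - 3.8)(s - 3.7)(s + 3.4). Poles: -3.4, 3.7, 3.8. RHP poles (Re>0): 2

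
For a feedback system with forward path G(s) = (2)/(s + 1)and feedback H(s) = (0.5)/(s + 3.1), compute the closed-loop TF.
Closed-loop T = G/(1+GH).
Numerator: G_num * H_den = 2*s + 6.2.
Denominator: G_den * H_den + G_num * H_num = (s^2 + 4.1*s + 3.1) + (1) = s^2 + 4.1*s + 4.1.
T(s) = (2*s + 6.2)/(s^2 + 4.1*s + 4.1)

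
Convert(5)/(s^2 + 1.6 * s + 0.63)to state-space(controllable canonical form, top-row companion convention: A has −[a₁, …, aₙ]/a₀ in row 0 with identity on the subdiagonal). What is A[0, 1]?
Reachable canonical form for den = s^2 + 1.6*s + 0.63: top row of A = -[a₁,a₂,...,aₙ]/a₀, ones on the subdiagonal, zeros elsewhere.
A = [[-1.6, -0.63], [1, 0]].
A[0,1] = -0.63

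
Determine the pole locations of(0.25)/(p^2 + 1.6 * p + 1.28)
Set denominator = 0: p^2 + 1.6*p + 1.28 = 0 → Poles: -0.8 + 0.8j, -0.8 - 0.8j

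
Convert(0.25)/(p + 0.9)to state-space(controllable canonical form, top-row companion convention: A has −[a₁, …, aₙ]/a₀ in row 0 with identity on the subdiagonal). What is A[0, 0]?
Reachable canonical form for den = p + 0.9: top row of A = -[a₁,a₂,...,aₙ]/a₀, ones on the subdiagonal, zeros elsewhere.
A = [[-0.9]].
A[0,0] = -0.9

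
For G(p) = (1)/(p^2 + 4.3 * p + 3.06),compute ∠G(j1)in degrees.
Substitute p = j*1: G(j1) = 0.0906148 - 0.189147j.
∠G(j1) = atan2(Im, Re) = atan2(-0.189147, 0.0906148) = -64.40°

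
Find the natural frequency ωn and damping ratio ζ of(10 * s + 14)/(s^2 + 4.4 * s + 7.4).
Underdamped: complex pole -2.2 + 1.6j. ωn = |pole| = 2.72, ζ = -Re(pole)/ωn = 0.8087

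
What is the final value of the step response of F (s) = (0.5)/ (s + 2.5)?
FVT: lim_{t→∞} y(t) = lim_{s→0} s*Y(s) where Y(s) = F(s)/s.
= lim_{s→0} F(s) = F(0) = num(0)/den(0) = 0.5/2.5 = 0.2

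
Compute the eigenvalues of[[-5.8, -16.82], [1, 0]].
Eigenvalues solve det(λI - A) = 0.
Characteristic polynomial: λ^2 + 5.8*λ + 16.82 = 0.
Roots: -2.9 + 2.9j, -2.9 - 2.9j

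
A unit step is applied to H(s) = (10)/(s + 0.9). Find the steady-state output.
FVT: lim_{t→∞} y(t) = lim_{s→0} s*Y(s) where Y(s) = H(s)/s.
= lim_{s→0} H(s) = H(0) = num(0)/den(0) = 10/0.9 = 11.11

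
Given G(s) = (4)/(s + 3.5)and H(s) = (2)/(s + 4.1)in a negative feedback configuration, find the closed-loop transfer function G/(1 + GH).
Closed-loop T = G/(1+GH).
Numerator: G_num * H_den = 4*s + 16.4.
Denominator: G_den * H_den + G_num * H_num = (s^2 + 7.6*s + 14.35) + (8) = s^2 + 7.6*s + 22.35.
T(s) = (4*s + 16.4)/(s^2 + 7.6*s + 22.35)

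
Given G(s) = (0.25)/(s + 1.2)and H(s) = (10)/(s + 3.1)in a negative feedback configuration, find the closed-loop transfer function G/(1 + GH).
Closed-loop T = G/(1+GH).
Numerator: G_num * H_den = 0.25*s + 0.775.
Denominator: G_den * H_den + G_num * H_num = (s^2 + 4.3*s + 3.72) + (2.5) = s^2 + 4.3*s + 6.22.
T(s) = (0.25*s + 0.775)/(s^2 + 4.3*s + 6.22)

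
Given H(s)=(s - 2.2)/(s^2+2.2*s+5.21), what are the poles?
Set denominator = 0: s^2 + 2.2*s + 5.21 = 0 → Poles: -1.1 + 2j, -1.1 - 2j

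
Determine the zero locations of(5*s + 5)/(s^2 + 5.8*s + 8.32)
Set numerator = 0: 5*s + 5 = 0 → Zeros: -1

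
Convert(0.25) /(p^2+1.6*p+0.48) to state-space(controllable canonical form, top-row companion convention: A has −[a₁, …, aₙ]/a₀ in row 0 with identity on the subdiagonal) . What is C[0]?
Reachable canonical form: C = numerator coefficients (right-aligned, zero-padded to length n).
num = 0.25, C = [[0, 0.25]].
C[0] = 0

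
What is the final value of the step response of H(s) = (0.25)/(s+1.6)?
FVT: lim_{t→∞} y(t) = lim_{s→0} s*Y(s) where Y(s) = H(s)/s.
= lim_{s→0} H(s) = H(0) = num(0)/den(0) = 0.25/1.6 = 0.1562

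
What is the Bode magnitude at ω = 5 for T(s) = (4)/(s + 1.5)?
Substitute s = j*5: T(j5) = 0.220183 - 0.733945j.
|T(j5)| = sqrt(Re² + Im²) = 0.7663.
20*log₁₀(0.7663) = -2.31 dB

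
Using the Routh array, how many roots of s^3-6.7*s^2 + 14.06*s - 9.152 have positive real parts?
Routh array:
s^3: [1, 14.06]; s^2: [-6.7, -9.152]; s^1: [12.694]; s^0: [-9.152]
First column: [1, -6.7, 12.694, -9.152]. Sign changes = RHP roots = 3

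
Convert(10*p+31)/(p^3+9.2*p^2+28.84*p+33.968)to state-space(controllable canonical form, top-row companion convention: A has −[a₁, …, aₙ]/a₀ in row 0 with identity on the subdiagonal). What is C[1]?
Reachable canonical form: C = numerator coefficients (right-aligned, zero-padded to length n).
num = 10*p + 31, C = [[0, 10, 31]].
C[1] = 10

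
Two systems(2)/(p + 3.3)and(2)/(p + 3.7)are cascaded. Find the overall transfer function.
Series: H = H₁ · H₂ = (n₁·n₂)/(d₁·d₂).
Num: n₁·n₂ = 4. Den: d₁·d₂ = p^2 + 7*p + 12.21.
H(p) = (4)/(p^2 + 7*p + 12.21)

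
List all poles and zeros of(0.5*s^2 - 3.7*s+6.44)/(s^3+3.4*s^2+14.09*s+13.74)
Set denominator = 0: s^3 + 3.4*s^2 + 14.09*s + 13.74 = (s + 1.2)(s^2 + 2.2*s + 11.45) = 0 → Poles: -1.1 + 3.2j, -1.1 - 3.2j, -1.2
Set numerator = 0: 0.5*s^2 - 3.7*s + 6.44 = 0.5*(s - 2.8)(s - 4.6) = 0 → Zeros: 2.8, 4.6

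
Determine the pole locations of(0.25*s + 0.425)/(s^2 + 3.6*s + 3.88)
Set denominator = 0: s^2 + 3.6*s + 3.88 = 0 → Poles: -1.8 + 0.8j, -1.8 - 0.8j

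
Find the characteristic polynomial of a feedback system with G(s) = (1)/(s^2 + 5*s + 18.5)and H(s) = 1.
Characteristic poly = G_den * H_den + G_num * H_num = (s^2 + 5*s + 18.5) + (1) = s^2 + 5*s + 19.5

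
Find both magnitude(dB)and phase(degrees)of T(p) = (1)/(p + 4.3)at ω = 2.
Substitute p = j*2: T(j2) = 0.191196 - 0.0889284j.
|T| = 20*log₁₀(sqrt(Re²+Im²)) = -13.52 dB.
∠T = atan2(Im, Re) = -24.94°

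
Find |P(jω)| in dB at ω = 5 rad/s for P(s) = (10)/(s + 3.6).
Substitute s = j*5: P(j5) = 0.948367 - 1.31718j.
|P(j5)| = sqrt(Re² + Im²) = 1.623.
20*log₁₀(1.623) = 4.21 dB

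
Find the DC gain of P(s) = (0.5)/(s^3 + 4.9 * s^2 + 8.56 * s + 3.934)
DC gain = P(0) = num(0)/den(0) = 0.5/3.934 = 0.1271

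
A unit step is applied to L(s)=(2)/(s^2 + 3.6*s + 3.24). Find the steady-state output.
FVT: lim_{t→∞} y(t) = lim_{s→0} s*Y(s) where Y(s) = L(s)/s.
= lim_{s→0} L(s) = L(0) = num(0)/den(0) = 2/3.24 = 0.6173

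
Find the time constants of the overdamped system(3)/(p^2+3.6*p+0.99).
Overdamped: real poles at -0.3, -3.3. τ = -1/pole → τ₁ = 3.333, τ₂ = 0.303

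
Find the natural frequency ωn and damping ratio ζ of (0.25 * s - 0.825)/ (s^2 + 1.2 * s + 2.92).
Underdamped: complex pole -0.6 + 1.6j. ωn = |pole| = 1.709, ζ = -Re(pole)/ωn = 0.3511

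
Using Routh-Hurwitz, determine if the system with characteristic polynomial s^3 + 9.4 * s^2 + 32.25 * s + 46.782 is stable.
Routh array:
s^3: [1, 32.25]; s^2: [9.4, 46.782]; s^1: [27.2732]; s^0: [46.782]
First column: [1, 9.4, 27.2732, 46.782]. Sign changes = 0.
Yes, stable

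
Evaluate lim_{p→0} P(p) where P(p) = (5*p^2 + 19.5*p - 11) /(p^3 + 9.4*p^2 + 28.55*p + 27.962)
DC gain = P(0) = num(0)/den(0) = -11/27.962 = -0.3934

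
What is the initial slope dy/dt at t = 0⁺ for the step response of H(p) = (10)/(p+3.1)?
IVT: y'(0⁺) = lim_{p→∞} p²·Y(p) = lim_{p→∞} p·H(p).
deg(num) = 0, deg(den) = 1, relative degree = 1, so p·H(p) → (leading num)/(leading den) = 10/1 = 10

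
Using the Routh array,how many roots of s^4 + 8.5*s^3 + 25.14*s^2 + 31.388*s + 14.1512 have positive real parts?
Routh array:
s^4: [1, 25.14, 14.1512]; s^3: [8.5, 31.388]; s^2: [21.4473, 14.1512]; s^1: [25.7796]; s^0: [14.1512]
First column: [1, 8.5, 21.4473, 25.7796, 14.1512]. Sign changes = RHP roots = 0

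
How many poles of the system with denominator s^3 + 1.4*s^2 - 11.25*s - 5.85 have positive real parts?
s^3 + 1.4*s^2 - 11.25*s - 5.85 = (s - 3)(s + 0.5)(s + 3.9). Poles: -0.5, -3.9, 3. RHP poles (Re>0): 1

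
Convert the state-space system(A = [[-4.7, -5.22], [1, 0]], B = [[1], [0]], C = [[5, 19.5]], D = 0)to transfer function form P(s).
P(s) = C(sI - A)⁻¹B + D.
Characteristic polynomial det(sI - A) = s^2 + 4.7*s + 5.22.
Numerator from C·adj(sI-A)·B + D·det(sI-A) = 5*s + 19.5.
P(s) = (5*s + 19.5)/(s^2 + 4.7*s + 5.22)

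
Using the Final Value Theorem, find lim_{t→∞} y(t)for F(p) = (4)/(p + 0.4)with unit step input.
FVT: lim_{t→∞} y(t) = lim_{p→0} p*Y(p) where Y(p) = F(p)/p.
= lim_{p→0} F(p) = F(0) = num(0)/den(0) = 4/0.4 = 10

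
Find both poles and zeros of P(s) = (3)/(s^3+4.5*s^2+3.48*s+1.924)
Set denominator = 0: s^3 + 4.5*s^2 + 3.48*s + 1.924 = (s + 3.7)(s^2 + 0.8*s + 0.52) = 0 → Poles: -0.4 + 0.6j, -0.4 - 0.6j, -3.7
Numerator is a nonzero constant (3) → Zeros: none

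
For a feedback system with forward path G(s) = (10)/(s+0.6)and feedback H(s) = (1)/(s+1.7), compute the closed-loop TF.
Closed-loop T = G/(1+GH).
Numerator: G_num * H_den = 10*s + 17.
Denominator: G_den * H_den + G_num * H_num = (s^2 + 2.3*s + 1.02) + (10) = s^2 + 2.3*s + 11.02.
T(s) = (10*s + 17)/(s^2 + 2.3*s + 11.02)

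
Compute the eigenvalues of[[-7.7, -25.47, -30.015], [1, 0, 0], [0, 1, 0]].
Eigenvalues solve det(λI - A) = 0.
Characteristic polynomial: λ^3 + 7.7*λ^2 + 25.47*λ + 30.015 = 0.
Factor: (λ + 2.3)(λ^2 + 5.4*λ + 13.05) = 0.
Roots: -2.3, -2.7 + 2.4j, -2.7 - 2.4j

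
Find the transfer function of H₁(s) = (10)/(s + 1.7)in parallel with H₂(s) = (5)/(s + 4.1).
Parallel: H = H₁ + H₂ = (n₁·d₂ + n₂·d₁)/(d₁·d₂).
n₁·d₂ = 10*s + 41. n₂·d₁ = 5*s + 8.5. Sum = 15*s + 49.5. d₁·d₂ = s^2 + 5.8*s + 6.97.
H(s) = (15*s + 49.5)/(s^2 + 5.8*s + 6.97)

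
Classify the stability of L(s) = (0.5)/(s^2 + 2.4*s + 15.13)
Denominator: s^2 + 2.4*s + 15.13. Poles: -1.2 + 3.7j, -1.2 - 3.7j. Stable (all poles in LHP)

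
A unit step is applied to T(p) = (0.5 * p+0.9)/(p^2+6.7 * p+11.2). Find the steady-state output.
FVT: lim_{t→∞} y(t) = lim_{p→0} p*Y(p) where Y(p) = T(p)/p.
= lim_{p→0} T(p) = T(0) = num(0)/den(0) = 0.9/11.2 = 0.08036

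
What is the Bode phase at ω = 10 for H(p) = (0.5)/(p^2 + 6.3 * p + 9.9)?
Substitute p = j*10: H(j10) = -0.00372714 - 0.0026061j.
∠H(j10) = atan2(Im, Re) = atan2(-0.0026061, -0.00372714) = -145.04°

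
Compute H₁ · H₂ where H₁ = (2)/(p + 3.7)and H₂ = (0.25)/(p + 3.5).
Series: H = H₁ · H₂ = (n₁·n₂)/(d₁·d₂).
Num: n₁·n₂ = 0.5. Den: d₁·d₂ = p^2 + 7.2*p + 12.95.
H(p) = (0.5)/(p^2 + 7.2*p + 12.95)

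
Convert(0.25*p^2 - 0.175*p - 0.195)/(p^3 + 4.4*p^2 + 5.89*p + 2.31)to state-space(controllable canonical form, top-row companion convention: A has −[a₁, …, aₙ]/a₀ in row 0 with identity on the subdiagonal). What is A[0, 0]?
Reachable canonical form for den = p^3 + 4.4*p^2 + 5.89*p + 2.31: top row of A = -[a₁,a₂,...,aₙ]/a₀, ones on the subdiagonal, zeros elsewhere.
A = [[-4.4, -5.89, -2.31], [1, 0, 0], [0, 1, 0]].
A[0,0] = -4.4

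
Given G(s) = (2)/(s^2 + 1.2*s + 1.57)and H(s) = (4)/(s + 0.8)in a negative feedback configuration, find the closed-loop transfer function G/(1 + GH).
Closed-loop T = G/(1+GH).
Numerator: G_num * H_den = 2*s + 1.6.
Denominator: G_den * H_den + G_num * H_num = (s^3 + 2*s^2 + 2.53*s + 1.256) + (8) = s^3 + 2*s^2 + 2.53*s + 9.256.
T(s) = (2*s + 1.6)/(s^3 + 2*s^2 + 2.53*s + 9.256)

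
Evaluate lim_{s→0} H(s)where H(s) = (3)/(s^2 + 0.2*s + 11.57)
DC gain = H(0) = num(0)/den(0) = 3/11.57 = 0.2593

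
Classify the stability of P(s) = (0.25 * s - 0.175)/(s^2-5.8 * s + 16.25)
Denominator: s^2 - 5.8*s + 16.25. Poles: 2.9 + 2.8j, 2.9 - 2.8j. Unstable (2 pole(s) in RHP)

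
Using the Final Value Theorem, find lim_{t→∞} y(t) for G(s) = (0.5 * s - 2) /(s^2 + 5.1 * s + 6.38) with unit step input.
FVT: lim_{t→∞} y(t) = lim_{s→0} s*Y(s) where Y(s) = G(s)/s.
= lim_{s→0} G(s) = G(0) = num(0)/den(0) = -2/6.38 = -0.3135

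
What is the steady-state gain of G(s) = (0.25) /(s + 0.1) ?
DC gain = G(0) = num(0)/den(0) = 0.25/0.1 = 2.5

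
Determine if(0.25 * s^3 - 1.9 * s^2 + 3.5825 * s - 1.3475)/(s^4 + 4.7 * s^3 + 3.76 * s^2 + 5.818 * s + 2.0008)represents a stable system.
Denominator: s^4 + 4.7*s^3 + 3.76*s^2 + 5.818*s + 2.0008 = (s + 4.1)(s + 0.4)(s^2 + 0.2*s + 1.22). Poles: -0.1 + 1.1j, -0.1 - 1.1j, -0.4, -4.1. All Re(p)<0: Yes (stable)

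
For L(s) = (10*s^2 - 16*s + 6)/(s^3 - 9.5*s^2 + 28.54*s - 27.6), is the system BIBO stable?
Denominator: s^3 - 9.5*s^2 + 28.54*s - 27.6 = (s - 4.6)(s - 2.4)(s - 2.5). Poles: 2.4, 2.5, 4.6. All Re(p)<0: No (unstable)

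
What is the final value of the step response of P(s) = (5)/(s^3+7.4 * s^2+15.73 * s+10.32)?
FVT: lim_{t→∞} y(t) = lim_{s→0} s*Y(s) where Y(s) = P(s)/s.
= lim_{s→0} P(s) = P(0) = num(0)/den(0) = 5/10.32 = 0.4845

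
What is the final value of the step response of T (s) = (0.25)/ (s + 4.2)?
FVT: lim_{t→∞} y(t) = lim_{s→0} s*Y(s) where Y(s) = T(s)/s.
= lim_{s→0} T(s) = T(0) = num(0)/den(0) = 0.25/4.2 = 0.05952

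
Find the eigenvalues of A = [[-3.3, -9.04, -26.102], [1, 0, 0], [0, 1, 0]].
Eigenvalues solve det(λI - A) = 0.
Characteristic polynomial: λ^3 + 3.3*λ^2 + 9.04*λ + 26.102 = 0.
Factor: (λ + 3.1)(λ^2 + 0.2*λ + 8.42) = 0.
Roots: -0.1 + 2.9j, -0.1 - 2.9j, -3.1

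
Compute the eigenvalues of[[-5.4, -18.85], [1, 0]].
Eigenvalues solve det(λI - A) = 0.
Characteristic polynomial: λ^2 + 5.4*λ + 18.85 = 0.
Roots: -2.7 + 3.4j, -2.7 - 3.4j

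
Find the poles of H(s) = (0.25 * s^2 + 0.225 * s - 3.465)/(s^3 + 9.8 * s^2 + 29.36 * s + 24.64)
Set denominator = 0: s^3 + 9.8*s^2 + 29.36*s + 24.64 = (s + 4.4)(s + 1.4)(s + 4) = 0 → Poles: -1.4, -4, -4.4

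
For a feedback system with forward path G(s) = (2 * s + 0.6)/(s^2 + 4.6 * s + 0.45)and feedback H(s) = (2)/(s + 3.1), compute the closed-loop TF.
Closed-loop T = G/(1+GH).
Numerator: G_num * H_den = 2*s^2 + 6.8*s + 1.86.
Denominator: G_den * H_den + G_num * H_num = (s^3 + 7.7*s^2 + 14.71*s + 1.395) + (4*s + 1.2) = s^3 + 7.7*s^2 + 18.71*s + 2.595.
T(s) = (2*s^2 + 6.8*s + 1.86)/(s^3 + 7.7*s^2 + 18.71*s + 2.595)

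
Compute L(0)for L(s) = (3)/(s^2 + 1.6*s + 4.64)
DC gain = L(0) = num(0)/den(0) = 3/4.64 = 0.6466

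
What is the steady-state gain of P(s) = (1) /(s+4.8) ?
DC gain = P(0) = num(0)/den(0) = 1/4.8 = 0.2083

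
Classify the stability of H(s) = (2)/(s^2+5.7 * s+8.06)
Denominator: s^2 + 5.7*s + 8.06 = (s + 3.1)(s + 2.6). Poles: -2.6, -3.1. Stable (all poles in LHP)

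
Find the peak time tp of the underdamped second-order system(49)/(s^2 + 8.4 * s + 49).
Standard form: ωn²/(s²+2ζωn·s+ωn²) → ωn = 7, ζ = 0.6.
ωd = ωn·√(1-ζ²) = 7·√(1-0.6²) = 5.6.
tp = π/ωd = π/5.6 = 0.561 s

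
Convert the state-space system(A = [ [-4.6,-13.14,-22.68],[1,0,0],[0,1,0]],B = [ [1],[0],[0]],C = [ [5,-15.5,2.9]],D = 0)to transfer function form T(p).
T(p) = C(pI - A)⁻¹B + D.
Characteristic polynomial det(pI - A) = p^3 + 4.6*p^2 + 13.14*p + 22.68.
Numerator from C·adj(pI-A)·B + D·det(pI-A) = 5*p^2 - 15.5*p + 2.9.
T(p) = (5*p^2 - 15.5*p + 2.9)/(p^3 + 4.6*p^2 + 13.14*p + 22.68)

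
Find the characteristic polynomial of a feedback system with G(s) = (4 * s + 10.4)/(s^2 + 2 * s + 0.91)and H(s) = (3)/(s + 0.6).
Characteristic poly = G_den * H_den + G_num * H_num = (s^3 + 2.6*s^2 + 2.11*s + 0.546) + (12*s + 31.2) = s^3 + 2.6*s^2 + 14.11*s + 31.746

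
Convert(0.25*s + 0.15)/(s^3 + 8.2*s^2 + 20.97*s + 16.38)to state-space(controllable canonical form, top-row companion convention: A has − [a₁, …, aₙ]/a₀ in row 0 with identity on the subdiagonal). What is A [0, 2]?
Reachable canonical form for den = s^3 + 8.2*s^2 + 20.97*s + 16.38: top row of A = -[a₁,a₂,...,aₙ]/a₀, ones on the subdiagonal, zeros elsewhere.
A = [[-8.2, -20.97, -16.38], [1, 0, 0], [0, 1, 0]].
A[0,2] = -16.38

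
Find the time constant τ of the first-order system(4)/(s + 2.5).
First-order system: τ = -1/pole. Pole = -2.5. τ = -1/(-2.5) = 0.4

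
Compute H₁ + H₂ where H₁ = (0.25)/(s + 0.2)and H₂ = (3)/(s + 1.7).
Parallel: H = H₁ + H₂ = (n₁·d₂ + n₂·d₁)/(d₁·d₂).
n₁·d₂ = 0.25*s + 0.425. n₂·d₁ = 3*s + 0.6. Sum = 3.25*s + 1.025. d₁·d₂ = s^2 + 1.9*s + 0.34.
H(s) = (3.25*s + 1.025)/(s^2 + 1.9*s + 0.34)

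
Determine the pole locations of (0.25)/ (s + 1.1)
Set denominator = 0: s + 1.1 = 0 → Poles: -1.1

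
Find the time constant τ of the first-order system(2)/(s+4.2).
First-order system: τ = -1/pole. Pole = -4.2. τ = -1/(-4.2) = 0.2381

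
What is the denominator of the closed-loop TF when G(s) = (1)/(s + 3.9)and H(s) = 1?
Characteristic poly = G_den * H_den + G_num * H_num = (s + 3.9) + (1) = s + 4.9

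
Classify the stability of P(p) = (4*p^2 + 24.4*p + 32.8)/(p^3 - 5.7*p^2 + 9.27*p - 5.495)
Denominator: p^3 - 5.7*p^2 + 9.27*p - 5.495 = (p - 3.5)(p^2 - 2.2*p + 1.57). Poles: 1.1 + 0.6j, 1.1 - 0.6j, 3.5. Unstable (3 pole(s) in RHP)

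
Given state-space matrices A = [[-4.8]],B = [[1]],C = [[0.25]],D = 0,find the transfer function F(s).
F(s) = C(sI - A)⁻¹B + D.
Characteristic polynomial det(sI - A) = s + 4.8.
Numerator from C·adj(sI-A)·B + D·det(sI-A) = 0.25.
F(s) = (0.25)/(s + 4.8)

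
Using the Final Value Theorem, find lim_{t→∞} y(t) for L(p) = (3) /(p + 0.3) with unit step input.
FVT: lim_{t→∞} y(t) = lim_{p→0} p*Y(p) where Y(p) = L(p)/p.
= lim_{p→0} L(p) = L(0) = num(0)/den(0) = 3/0.3 = 10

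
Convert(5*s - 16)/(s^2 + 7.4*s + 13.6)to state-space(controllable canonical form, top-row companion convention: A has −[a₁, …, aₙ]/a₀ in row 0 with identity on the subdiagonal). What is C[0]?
Reachable canonical form: C = numerator coefficients (right-aligned, zero-padded to length n).
num = 5*s - 16, C = [[5, -16]].
C[0] = 5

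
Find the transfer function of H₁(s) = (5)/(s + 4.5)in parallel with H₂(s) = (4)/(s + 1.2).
Parallel: H = H₁ + H₂ = (n₁·d₂ + n₂·d₁)/(d₁·d₂).
n₁·d₂ = 5*s + 6. n₂·d₁ = 4*s + 18. Sum = 9*s + 24. d₁·d₂ = s^2 + 5.7*s + 5.4.
H(s) = (9*s + 24)/(s^2 + 5.7*s + 5.4)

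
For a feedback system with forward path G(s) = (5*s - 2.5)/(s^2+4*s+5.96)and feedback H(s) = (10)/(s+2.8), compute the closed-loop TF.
Closed-loop T = G/(1+GH).
Numerator: G_num * H_den = 5*s^2 + 11.5*s - 7.
Denominator: G_den * H_den + G_num * H_num = (s^3 + 6.8*s^2 + 17.16*s + 16.688) + (50*s - 25) = s^3 + 6.8*s^2 + 67.16*s - 8.312.
T(s) = (5*s^2 + 11.5*s - 7)/(s^3 + 6.8*s^2 + 67.16*s - 8.312)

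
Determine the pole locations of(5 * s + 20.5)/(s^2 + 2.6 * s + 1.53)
Set denominator = 0: s^2 + 2.6*s + 1.53 = (s + 0.9)(s + 1.7) = 0 → Poles: -0.9, -1.7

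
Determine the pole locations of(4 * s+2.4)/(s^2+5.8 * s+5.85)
Set denominator = 0: s^2 + 5.8*s + 5.85 = (s + 1.3)(s + 4.5) = 0 → Poles: -1.3, -4.5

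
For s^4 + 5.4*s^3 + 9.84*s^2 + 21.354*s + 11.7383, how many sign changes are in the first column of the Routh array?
Routh array:
s^4: [1, 9.84, 11.7383]; s^3: [5.4, 21.354]; s^2: [5.88556, 11.7383]; s^1: [10.5841]; s^0: [11.7383]
First column: [1, 5.4, 5.88556, 10.5841, 11.7383]. Sign changes = 0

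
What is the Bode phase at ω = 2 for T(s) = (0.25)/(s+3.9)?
Substitute s = j*2: T(j2) = 0.0507548 - 0.0260281j.
∠T(j2) = atan2(Im, Re) = atan2(-0.0260281, 0.0507548) = -27.15°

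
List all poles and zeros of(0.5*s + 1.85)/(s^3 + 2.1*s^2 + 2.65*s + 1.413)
Set denominator = 0: s^3 + 2.1*s^2 + 2.65*s + 1.413 = (s + 0.9)(s^2 + 1.2*s + 1.57) = 0 → Poles: -0.6 + 1.1j, -0.6 - 1.1j, -0.9
Set numerator = 0: 0.5*s + 1.85 = 0 → Zeros: -3.7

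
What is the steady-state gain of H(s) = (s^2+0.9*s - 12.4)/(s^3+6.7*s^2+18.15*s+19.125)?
DC gain = H(0) = num(0)/den(0) = -12.4/19.125 = -0.6484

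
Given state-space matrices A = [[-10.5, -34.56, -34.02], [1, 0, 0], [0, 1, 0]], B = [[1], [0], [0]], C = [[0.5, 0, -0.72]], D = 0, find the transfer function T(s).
T(s) = C(sI - A)⁻¹B + D.
Characteristic polynomial det(sI - A) = s^3 + 10.5*s^2 + 34.56*s + 34.02.
Numerator from C·adj(sI-A)·B + D·det(sI-A) = 0.5*s^2 - 0.72.
T(s) = (0.5*s^2 - 0.72)/(s^3 + 10.5*s^2 + 34.56*s + 34.02)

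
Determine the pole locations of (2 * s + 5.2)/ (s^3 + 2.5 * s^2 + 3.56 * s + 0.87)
Set denominator = 0: s^3 + 2.5*s^2 + 3.56*s + 0.87 = (s + 0.3)(s^2 + 2.2*s + 2.9) = 0 → Poles: -0.3, -1.1 + 1.3j, -1.1 - 1.3j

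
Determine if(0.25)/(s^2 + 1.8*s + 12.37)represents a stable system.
Denominator: s^2 + 1.8*s + 12.37. Poles: -0.9 + 3.4j, -0.9 - 3.4j. All Re(p)<0: Yes (stable)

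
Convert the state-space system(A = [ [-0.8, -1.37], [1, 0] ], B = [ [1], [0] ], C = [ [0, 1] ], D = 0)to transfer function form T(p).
T(p) = C(pI - A)⁻¹B + D.
Characteristic polynomial det(pI - A) = p^2 + 0.8*p + 1.37.
Numerator from C·adj(pI-A)·B + D·det(pI-A) = 1.
T(p) = (1)/(p^2 + 0.8*p + 1.37)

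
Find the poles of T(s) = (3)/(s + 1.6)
Set denominator = 0: s + 1.6 = 0 → Poles: -1.6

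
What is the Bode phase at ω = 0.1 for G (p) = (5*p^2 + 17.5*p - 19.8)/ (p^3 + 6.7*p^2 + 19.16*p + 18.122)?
Substitute p = j*0.1: G(j0.1) = -1.07702 + 0.21116j.
∠G(j0.1) = atan2(Im, Re) = atan2(0.21116, -1.07702) = 168.91°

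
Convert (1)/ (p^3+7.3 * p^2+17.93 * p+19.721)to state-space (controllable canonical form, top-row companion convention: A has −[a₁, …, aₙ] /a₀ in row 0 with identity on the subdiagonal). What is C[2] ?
Reachable canonical form: C = numerator coefficients (right-aligned, zero-padded to length n).
num = 1, C = [[0, 0, 1]].
C[2] = 1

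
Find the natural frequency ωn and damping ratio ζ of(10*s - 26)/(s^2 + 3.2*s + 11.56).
Underdamped: complex pole -1.6 + 3j. ωn = |pole| = 3.4, ζ = -Re(pole)/ωn = 0.4706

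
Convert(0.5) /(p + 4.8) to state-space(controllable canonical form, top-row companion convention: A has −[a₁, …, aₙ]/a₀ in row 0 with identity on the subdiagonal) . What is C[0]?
Reachable canonical form: C = numerator coefficients (right-aligned, zero-padded to length n).
num = 0.5, C = [[0.5]].
C[0] = 0.5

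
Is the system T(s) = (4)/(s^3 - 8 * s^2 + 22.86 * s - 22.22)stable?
Denominator: s^3 - 8*s^2 + 22.86*s - 22.22 = (s - 2.2)(s^2 - 5.8*s + 10.1). Poles: 2.2, 2.9 + 1.3j, 2.9 - 1.3j. All Re(p)<0: No (unstable)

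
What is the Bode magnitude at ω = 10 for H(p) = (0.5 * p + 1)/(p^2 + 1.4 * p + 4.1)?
Substitute p = j*10: H(j10) = -0.00275743 - 0.0525402j.
|H(j10)| = sqrt(Re² + Im²) = 0.05261.
20*log₁₀(0.05261) = -25.58 dB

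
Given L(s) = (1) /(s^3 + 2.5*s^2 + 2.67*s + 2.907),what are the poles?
Set denominator = 0: s^3 + 2.5*s^2 + 2.67*s + 2.907 = (s + 1.9)(s^2 + 0.6*s + 1.53) = 0 → Poles: -0.3 + 1.2j, -0.3 - 1.2j, -1.9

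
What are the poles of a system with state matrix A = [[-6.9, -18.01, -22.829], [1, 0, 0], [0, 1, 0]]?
Eigenvalues solve det(λI - A) = 0.
Characteristic polynomial: λ^3 + 6.9*λ^2 + 18.01*λ + 22.829 = 0.
Factor: (λ + 3.7)(λ^2 + 3.2*λ + 6.17) = 0.
Roots: -1.6 + 1.9j, -1.6 - 1.9j, -3.7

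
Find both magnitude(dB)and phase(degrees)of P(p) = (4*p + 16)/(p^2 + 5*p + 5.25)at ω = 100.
Substitute p = j*100: P(j100) = 0.00040026 - 0.040001j.
|P| = 20*log₁₀(sqrt(Re²+Im²)) = -27.96 dB.
∠P = atan2(Im, Re) = -89.43°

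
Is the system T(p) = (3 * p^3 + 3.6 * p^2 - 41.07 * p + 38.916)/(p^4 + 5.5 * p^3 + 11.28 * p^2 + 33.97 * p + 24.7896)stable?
Denominator: p^4 + 5.5*p^3 + 11.28*p^2 + 33.97*p + 24.7896 = (p + 0.9)(p + 4.4)(p^2 + 0.2*p + 6.26). Poles: -0.1 + 2.5j, -0.1 - 2.5j, -0.9, -4.4. All Re(p)<0: Yes (stable)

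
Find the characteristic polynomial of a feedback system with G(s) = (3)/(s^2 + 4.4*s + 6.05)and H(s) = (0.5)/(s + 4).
Characteristic poly = G_den * H_den + G_num * H_num = (s^3 + 8.4*s^2 + 23.65*s + 24.2) + (1.5) = s^3 + 8.4*s^2 + 23.65*s + 25.7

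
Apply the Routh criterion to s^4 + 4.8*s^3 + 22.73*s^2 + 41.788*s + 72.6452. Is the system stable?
Routh array:
s^4: [1, 22.73, 72.6452]; s^3: [4.8, 41.788]; s^2: [14.0242, 72.6452]; s^1: [16.924]; s^0: [72.6452]
First column: [1, 4.8, 14.0242, 16.924, 72.6452]. Sign changes = 0.
Yes, stable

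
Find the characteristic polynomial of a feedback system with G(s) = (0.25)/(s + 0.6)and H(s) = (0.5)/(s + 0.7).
Characteristic poly = G_den * H_den + G_num * H_num = (s^2 + 1.3*s + 0.42) + (0.125) = s^2 + 1.3*s + 0.545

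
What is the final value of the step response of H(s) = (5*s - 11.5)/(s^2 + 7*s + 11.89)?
FVT: lim_{t→∞} y(t) = lim_{s→0} s*Y(s) where Y(s) = H(s)/s.
= lim_{s→0} H(s) = H(0) = num(0)/den(0) = -11.5/11.89 = -0.9672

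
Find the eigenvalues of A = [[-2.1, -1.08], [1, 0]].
Eigenvalues solve det(λI - A) = 0.
Characteristic polynomial: λ^2 + 2.1*λ + 1.08 = 0.
Factor: (λ + 0.9)(λ + 1.2) = 0.
Roots: -0.9, -1.2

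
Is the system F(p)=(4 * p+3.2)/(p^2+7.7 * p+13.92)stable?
Denominator: p^2 + 7.7*p + 13.92 = (p + 4.8)(p + 2.9). Poles: -2.9, -4.8. All Re(p)<0: Yes (stable)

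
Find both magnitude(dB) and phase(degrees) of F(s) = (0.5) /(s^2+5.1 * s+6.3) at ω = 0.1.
Substitute s = j*0.1: F(j0.1) = 0.0789721 - 0.00640314j.
|F| = 20*log₁₀(sqrt(Re²+Im²)) = -22.02 dB.
∠F = atan2(Im, Re) = -4.64°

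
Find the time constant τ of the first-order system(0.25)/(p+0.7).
First-order system: τ = -1/pole. Pole = -0.7. τ = -1/(-0.7) = 1.429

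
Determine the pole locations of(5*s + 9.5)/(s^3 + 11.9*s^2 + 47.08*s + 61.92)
Set denominator = 0: s^3 + 11.9*s^2 + 47.08*s + 61.92 = (s + 4.3)(s + 3.6)(s + 4) = 0 → Poles: -3.6, -4, -4.3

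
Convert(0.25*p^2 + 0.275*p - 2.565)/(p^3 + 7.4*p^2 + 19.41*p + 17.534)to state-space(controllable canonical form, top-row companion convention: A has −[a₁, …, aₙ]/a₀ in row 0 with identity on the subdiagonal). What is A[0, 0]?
Reachable canonical form for den = p^3 + 7.4*p^2 + 19.41*p + 17.534: top row of A = -[a₁,a₂,...,aₙ]/a₀, ones on the subdiagonal, zeros elsewhere.
A = [[-7.4, -19.41, -17.534], [1, 0, 0], [0, 1, 0]].
A[0,0] = -7.4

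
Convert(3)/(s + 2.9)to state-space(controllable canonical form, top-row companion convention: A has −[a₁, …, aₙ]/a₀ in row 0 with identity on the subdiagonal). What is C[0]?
Reachable canonical form: C = numerator coefficients (right-aligned, zero-padded to length n).
num = 3, C = [[3]].
C[0] = 3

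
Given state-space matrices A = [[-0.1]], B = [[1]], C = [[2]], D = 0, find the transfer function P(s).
P(s) = C(sI - A)⁻¹B + D.
Characteristic polynomial det(sI - A) = s + 0.1.
Numerator from C·adj(sI-A)·B + D·det(sI-A) = 2.
P(s) = (2)/(s + 0.1)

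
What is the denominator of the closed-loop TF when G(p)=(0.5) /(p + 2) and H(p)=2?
Characteristic poly = G_den * H_den + G_num * H_num = (p + 2) + (1) = p + 3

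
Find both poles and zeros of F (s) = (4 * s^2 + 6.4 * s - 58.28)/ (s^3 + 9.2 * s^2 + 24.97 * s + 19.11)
Set denominator = 0: s^3 + 9.2*s^2 + 24.97*s + 19.11 = (s + 3)(s + 4.9)(s + 1.3) = 0 → Poles: -1.3, -3, -4.9
Set numerator = 0: 4*s^2 + 6.4*s - 58.28 = 4*(s + 4.7)(s - 3.1) = 0 → Zeros: -4.7, 3.1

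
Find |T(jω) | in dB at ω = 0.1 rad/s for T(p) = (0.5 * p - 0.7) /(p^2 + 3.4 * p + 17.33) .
Substitute p = j*0.1: T(j0.1) = -0.0403435 + 0.0036788j.
|T(j0.1)| = sqrt(Re² + Im²) = 0.04051.
20*log₁₀(0.04051) = -27.85 dB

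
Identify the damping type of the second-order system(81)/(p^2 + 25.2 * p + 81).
Standard form: ωn²/(p²+2ζωn·p+ωn²) gives ωn=9, ζ=1.4.
Overdamped (ζ = 1.4 > 1)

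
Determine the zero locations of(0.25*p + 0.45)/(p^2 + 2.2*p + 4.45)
Set numerator = 0: 0.25*p + 0.45 = 0 → Zeros: -1.8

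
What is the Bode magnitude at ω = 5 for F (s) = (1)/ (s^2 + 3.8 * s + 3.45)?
Substitute s = j*5: F(j5) = -0.0261085 - 0.0230191j.
|F(j5)| = sqrt(Re² + Im²) = 0.03481.
20*log₁₀(0.03481) = -29.17 dB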